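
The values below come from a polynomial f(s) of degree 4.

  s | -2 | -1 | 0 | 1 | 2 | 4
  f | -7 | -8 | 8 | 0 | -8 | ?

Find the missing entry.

397

The 5 known values determine f uniquely (degree ≤ 4).
Evaluate each Lagrange basis at s = 4:
L_0(4) = (5)·(4)·(3)·(2)/[(-1)·(-2)·(-3)·(-4)] = 5
L_1(4) = (6)·(4)·(3)·(2)/[(1)·(-1)·(-2)·(-3)] = -24
L_2(4) = (6)·(5)·(3)·(2)/[(2)·(1)·(-1)·(-2)] = 45
L_3(4) = (6)·(5)·(4)·(2)/[(3)·(2)·(1)·(-1)] = -40
L_4(4) = (6)·(5)·(4)·(3)/[(4)·(3)·(2)·(1)] = 15
Sum: (-7)·(5) + (-8)·(-24) + 8·(45) + 0 + (-8)·(15) = 397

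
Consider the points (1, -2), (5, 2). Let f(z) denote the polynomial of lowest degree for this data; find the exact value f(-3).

-6

L_0(-3) = (-8)/[(-4)] = 2
L_1(-3) = (-4)/[(4)] = -1
Sum: (-2)·(2) + 2·(-1) = -6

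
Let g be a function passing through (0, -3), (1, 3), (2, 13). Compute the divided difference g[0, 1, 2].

2

g[0,1] = (3 - (-3)) / (1 - 0) = 6
g[1,2] = (13 - 3) / (2 - 1) = 10
g[0,1,2] = (10 - 6) / (2 - 0) = 2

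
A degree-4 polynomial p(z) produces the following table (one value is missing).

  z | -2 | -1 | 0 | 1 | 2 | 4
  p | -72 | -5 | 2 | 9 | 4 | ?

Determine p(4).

The 5 known values determine p uniquely (degree ≤ 4).
L_0(4) = (5)·(4)·(3)·(2)/[(-1)·(-2)·(-3)·(-4)] = 5
L_1(4) = (6)·(4)·(3)·(2)/[(1)·(-1)·(-2)·(-3)] = -24
L_2(4) = (6)·(5)·(3)·(2)/[(2)·(1)·(-1)·(-2)] = 45
L_3(4) = (6)·(5)·(4)·(2)/[(3)·(2)·(1)·(-1)] = -40
L_4(4) = (6)·(5)·(4)·(3)/[(4)·(3)·(2)·(1)] = 15
Sum: (-72)·(5) + (-5)·(-24) + 2·(45) + 9·(-40) + 4·(15) = -450

-450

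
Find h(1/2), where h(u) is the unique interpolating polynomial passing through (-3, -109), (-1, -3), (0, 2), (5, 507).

3

L_0(1/2) = (3/2)·(1/2)·(-9/2)/[(-2)·(-3)·(-8)] = 9/128
L_1(1/2) = (7/2)·(1/2)·(-9/2)/[(2)·(-1)·(-6)] = -21/32
L_2(1/2) = (7/2)·(3/2)·(-9/2)/[(3)·(1)·(-5)] = 63/40
L_3(1/2) = (7/2)·(3/2)·(1/2)/[(8)·(6)·(5)] = 7/640
Sum: (-109)·(9/128) + (-3)·(-21/32) + 2·(63/40) + 507·(7/640) = 3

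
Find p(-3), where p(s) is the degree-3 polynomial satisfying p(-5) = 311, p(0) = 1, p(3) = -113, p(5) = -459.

61

Using Newton's divided-difference form:
p[-5,0] = (1 - 311) / (0 - (-5)) = -62
p[0,3] = (-113 - 1) / (3 - 0) = -38
p[3,5] = (-459 - (-113)) / (5 - 3) = -173
p[-5,0,3] = (-38 - (-62)) / (3 - (-5)) = 3
p[0,3,5] = (-173 - (-38)) / (5 - 0) = -27
p[-5,0,3,5] = (-27 - 3) / (5 - (-5)) = -3
p(-3) = 311 + (-62)·(2) + 3·(2)·(-3) + (-3)·(2)·(-3)·(-6) = 61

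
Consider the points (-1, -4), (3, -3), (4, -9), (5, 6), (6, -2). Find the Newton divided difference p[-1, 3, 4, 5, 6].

-223/168

p[-1,3] = (-3 - (-4)) / (3 - (-1)) = 1/4
p[3,4] = (-9 - (-3)) / (4 - 3) = -6
p[4,5] = (6 - (-9)) / (5 - 4) = 15
p[5,6] = (-2 - 6) / (6 - 5) = -8
p[-1,3,4] = (-6 - 1/4) / (4 - (-1)) = -5/4
p[3,4,5] = (15 - (-6)) / (5 - 3) = 21/2
p[4,5,6] = (-8 - 15) / (6 - 4) = -23/2
p[-1,3,4,5] = (21/2 - (-5/4)) / (5 - (-1)) = 47/24
p[3,4,5,6] = (-23/2 - 21/2) / (6 - 3) = -22/3
p[-1,3,4,5,6] = (-22/3 - 47/24) / (6 - (-1)) = -223/168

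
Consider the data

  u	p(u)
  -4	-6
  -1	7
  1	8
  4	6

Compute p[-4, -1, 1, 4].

p[-4,-1] = (7 - (-6)) / (-1 - (-4)) = 13/3
p[-1,1] = (8 - 7) / (1 - (-1)) = 1/2
p[1,4] = (6 - 8) / (4 - 1) = -2/3
p[-4,-1,1] = (1/2 - 13/3) / (1 - (-4)) = -23/30
p[-1,1,4] = (-2/3 - 1/2) / (4 - (-1)) = -7/30
p[-4,-1,1,4] = (-7/30 - (-23/30)) / (4 - (-4)) = 1/15

1/15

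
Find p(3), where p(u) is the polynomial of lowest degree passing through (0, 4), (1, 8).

L_0(3) = (2)/[(-1)] = -2
L_1(3) = (3)/[(1)] = 3
Sum: 4·(-2) + 8·(3) = 16

16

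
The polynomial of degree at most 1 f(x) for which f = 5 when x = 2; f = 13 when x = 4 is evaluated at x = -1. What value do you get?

-7

L_0(-1) = (-5)/[(-2)] = 5/2
L_1(-1) = (-3)/[(2)] = -3/2
Sum: 5·(5/2) + 13·(-3/2) = -7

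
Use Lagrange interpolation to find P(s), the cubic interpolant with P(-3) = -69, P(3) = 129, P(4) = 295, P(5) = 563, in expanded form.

Build the Lagrange basis polynomials:
L_0(s) = (s - 3)(s - 4)(s - 5) / [-336] = -(1/336)s^3 + (1/28)s^2 - (47/336)s + 5/28
L_1(s) = (s + 3)(s - 4)(s - 5) / [12] = (1/12)s^3 - (1/2)s^2 - (7/12)s + 5
L_2(s) = (s + 3)(s - 3)(s - 5) / [-7] = -(1/7)s^3 + (5/7)s^2 + (9/7)s - 45/7
L_3(s) = (s + 3)(s - 3)(s - 4) / [16] = (1/16)s^3 - (1/4)s^2 - (9/16)s + 9/4
P(s) = (-69)·L_0 + 129·L_1 + 295·L_2 + 563·L_3
  (-69)·L_0(s) = (23/112)s^3 - (69/28)s^2 + (1081/112)s - 345/28
  129·L_1(s) = (43/4)s^3 - (129/2)s^2 - (301/4)s + 645
  295·L_2(s) = -(295/7)s^3 + (1475/7)s^2 + (2655/7)s - 13275/7
  563·L_3(s) = (563/16)s^3 - (563/4)s^2 - (5067/16)s + 5067/4
Adding term by term: 4s^3 + 3s^2 - 3s + 3

P(s) = 4s^3 + 3s^2 - 3s + 3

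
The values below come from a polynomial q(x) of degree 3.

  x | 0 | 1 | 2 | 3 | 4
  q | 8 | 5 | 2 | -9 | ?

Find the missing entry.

-36

The 4 known values determine q uniquely (degree ≤ 3).
Evaluate each Lagrange basis at x = 4:
L_0(4) = (3)·(2)·(1)/[(-1)·(-2)·(-3)] = -1
L_1(4) = (4)·(2)·(1)/[(1)·(-1)·(-2)] = 4
L_2(4) = (4)·(3)·(1)/[(2)·(1)·(-1)] = -6
L_3(4) = (4)·(3)·(2)/[(3)·(2)·(1)] = 4
Sum: 8·(-1) + 5·(4) + 2·(-6) + (-9)·(4) = -36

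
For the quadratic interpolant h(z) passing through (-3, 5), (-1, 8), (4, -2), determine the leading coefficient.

-1/2

Build the Lagrange basis polynomials:
L_0(z) = (z + 1)(z - 4) / [14] = (1/14)z^2 - (3/14)z - 2/7
L_1(z) = (z + 3)(z - 4) / [-10] = -(1/10)z^2 + (1/10)z + 6/5
L_2(z) = (z + 3)(z + 1) / [35] = (1/35)z^2 + (4/35)z + 3/35
h(z) = 5·L_0 + 8·L_1 + (-2)·L_2
Only the coefficient of z^2 is needed; take it from each L_i and combine:
5·(1/14) + 8·(-1/10) + (-2)·(1/35) = -1/2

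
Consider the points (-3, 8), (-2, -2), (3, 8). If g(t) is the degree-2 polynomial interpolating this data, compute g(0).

-10

Using Newton's divided-difference form:
g[-3,-2] = (-2 - 8) / (-2 - (-3)) = -10
g[-2,3] = (8 - (-2)) / (3 - (-2)) = 2
g[-3,-2,3] = (2 - (-10)) / (3 - (-3)) = 2
g(0) = 8 + (-10)·(3) + 2·(3)·(2) = -10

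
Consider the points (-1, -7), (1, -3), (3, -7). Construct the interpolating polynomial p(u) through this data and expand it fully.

Build the Lagrange basis polynomials:
L_0(u) = (u - 1)(u - 3) / [8] = (1/8)u^2 - (1/2)u + 3/8
L_1(u) = (u + 1)(u - 3) / [-4] = -(1/4)u^2 + (1/2)u + 3/4
L_2(u) = (u + 1)(u - 1) / [8] = (1/8)u^2 - 1/8
p(u) = (-7)·L_0 + (-3)·L_1 + (-7)·L_2
  (-7)·L_0(u) = -(7/8)u^2 + (7/2)u - 21/8
  (-3)·L_1(u) = (3/4)u^2 - (3/2)u - 9/4
  (-7)·L_2(u) = -(7/8)u^2 + 7/8
Adding term by term: -u^2 + 2u - 4

p(u) = -u^2 + 2u - 4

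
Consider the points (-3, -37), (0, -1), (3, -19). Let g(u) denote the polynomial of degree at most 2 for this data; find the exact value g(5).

Using Newton's divided-difference form:
g[-3,0] = (-1 - (-37)) / (0 - (-3)) = 12
g[0,3] = (-19 - (-1)) / (3 - 0) = -6
g[-3,0,3] = (-6 - 12) / (3 - (-3)) = -3
g(5) = -37 + 12·(8) + (-3)·(8)·(5) = -61

-61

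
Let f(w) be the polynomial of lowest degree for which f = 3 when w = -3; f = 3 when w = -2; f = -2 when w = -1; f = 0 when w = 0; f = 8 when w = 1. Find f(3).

Evaluate each Lagrange basis at w = 3:
L_0(3) = (5)·(4)·(3)·(2)/[(-1)·(-2)·(-3)·(-4)] = 5
L_1(3) = (6)·(4)·(3)·(2)/[(1)·(-1)·(-2)·(-3)] = -24
L_2(3) = (6)·(5)·(3)·(2)/[(2)·(1)·(-1)·(-2)] = 45
L_3(3) = (6)·(5)·(4)·(2)/[(3)·(2)·(1)·(-1)] = -40
L_4(3) = (6)·(5)·(4)·(3)/[(4)·(3)·(2)·(1)] = 15
Sum: 3·(5) + 3·(-24) + (-2)·(45) + 0 + 8·(15) = -27

-27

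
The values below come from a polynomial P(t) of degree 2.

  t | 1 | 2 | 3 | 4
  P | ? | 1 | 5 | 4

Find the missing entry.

The 3 known values determine P uniquely (degree ≤ 2).
Evaluate each Lagrange basis at t = 1:
L_0(1) = (-2)·(-3)/[(-1)·(-2)] = 3
L_1(1) = (-1)·(-3)/[(1)·(-1)] = -3
L_2(1) = (-1)·(-2)/[(2)·(1)] = 1
Sum: 1·(3) + 5·(-3) + 4·(1) = -8

-8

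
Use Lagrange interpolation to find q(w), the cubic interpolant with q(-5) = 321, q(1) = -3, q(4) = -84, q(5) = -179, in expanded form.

q(w) = -2w^3 + 3w^2 - 4

L_0(w) = (w - 1)(w - 4)(w - 5) / [-540] = -(1/540)w^3 + (1/54)w^2 - (29/540)w + 1/27
L_1(w) = (w + 5)(w - 4)(w - 5) / [72] = (1/72)w^3 - (1/18)w^2 - (25/72)w + 25/18
L_2(w) = (w + 5)(w - 1)(w - 5) / [-27] = -(1/27)w^3 + (1/27)w^2 + (25/27)w - 25/27
L_3(w) = (w + 5)(w - 1)(w - 4) / [40] = (1/40)w^3 - (21/40)w + 1/2
q(w) = 321·L_0 + (-3)·L_1 + (-84)·L_2 + (-179)·L_3
  321·L_0(w) = -(107/180)w^3 + (107/18)w^2 - (3103/180)w + 107/9
  (-3)·L_1(w) = -(1/24)w^3 + (1/6)w^2 + (25/24)w - 25/6
  (-84)·L_2(w) = (28/9)w^3 - (28/9)w^2 - (700/9)w + 700/9
  (-179)·L_3(w) = -(179/40)w^3 + (3759/40)w - 179/2
Adding term by term: -2w^3 + 3w^2 - 4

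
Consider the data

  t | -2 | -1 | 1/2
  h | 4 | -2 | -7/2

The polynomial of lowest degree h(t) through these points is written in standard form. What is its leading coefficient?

L_0(t) = (t + 1)(t - 1/2) / [5/2] = (2/5)t^2 + (1/5)t - 1/5
L_1(t) = (t + 2)(t - 1/2) / [-3/2] = -(2/3)t^2 - t + 2/3
L_2(t) = (t + 2)(t + 1) / [15/4] = (4/15)t^2 + (4/5)t + 8/15
h(t) = 4·L_0 + (-2)·L_1 + (-7/2)·L_2
Only the coefficient of t^2 is needed; take it from each L_i and combine:
4·(2/5) + (-2)·(-2/3) + (-7/2)·(4/15) = 2

2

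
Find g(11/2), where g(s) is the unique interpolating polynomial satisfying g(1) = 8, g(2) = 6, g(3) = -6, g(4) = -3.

1349/16

Evaluate each Lagrange basis at s = 11/2:
L_0(11/2) = (7/2)·(5/2)·(3/2)/[(-1)·(-2)·(-3)] = -35/16
L_1(11/2) = (9/2)·(5/2)·(3/2)/[(1)·(-1)·(-2)] = 135/16
L_2(11/2) = (9/2)·(7/2)·(3/2)/[(2)·(1)·(-1)] = -189/16
L_3(11/2) = (9/2)·(7/2)·(5/2)/[(3)·(2)·(1)] = 105/16
Sum: 8·(-35/16) + 6·(135/16) + (-6)·(-189/16) + (-3)·(105/16) = 1349/16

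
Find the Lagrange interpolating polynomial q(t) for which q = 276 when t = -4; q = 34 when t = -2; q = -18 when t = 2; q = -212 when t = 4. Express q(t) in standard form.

Build the Lagrange basis polynomials:
L_0(t) = (t + 2)(t - 2)(t - 4) / [-96] = -(1/96)t^3 + (1/24)t^2 + (1/24)t - 1/6
L_1(t) = (t + 4)(t - 2)(t - 4) / [48] = (1/48)t^3 - (1/24)t^2 - (1/3)t + 2/3
L_2(t) = (t + 4)(t + 2)(t - 4) / [-48] = -(1/48)t^3 - (1/24)t^2 + (1/3)t + 2/3
L_3(t) = (t + 4)(t + 2)(t - 2) / [96] = (1/96)t^3 + (1/24)t^2 - (1/24)t - 1/6
q(t) = 276·L_0 + 34·L_1 + (-18)·L_2 + (-212)·L_3
  276·L_0(t) = -(23/8)t^3 + (23/2)t^2 + (23/2)t - 46
  34·L_1(t) = (17/24)t^3 - (17/12)t^2 - (34/3)t + 68/3
  (-18)·L_2(t) = (3/8)t^3 + (3/4)t^2 - 6t - 12
  (-212)·L_3(t) = -(53/24)t^3 - (53/6)t^2 + (53/6)t + 106/3
Adding term by term: -4t^3 + 2t^2 + 3t

q(t) = -4t^3 + 2t^2 + 3t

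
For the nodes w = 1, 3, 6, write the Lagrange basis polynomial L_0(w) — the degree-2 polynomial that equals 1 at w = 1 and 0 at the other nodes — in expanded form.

L_0(w) = (1/10)w^2 - (9/10)w + 9/5

L_0(w) = (w - 3)(w - 6) / [(-2)·(-5)]
       = (w^2 - 9w + 18) / (10)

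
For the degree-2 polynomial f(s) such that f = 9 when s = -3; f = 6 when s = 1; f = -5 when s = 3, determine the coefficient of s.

-7/3

L_0(s) = (s - 1)(s - 3) / [24] = (1/24)s^2 - (1/6)s + 1/8
L_1(s) = (s + 3)(s - 3) / [-8] = -(1/8)s^2 + 9/8
L_2(s) = (s + 3)(s - 1) / [12] = (1/12)s^2 + (1/6)s - 1/4
f(s) = 9·L_0 + 6·L_1 + (-5)·L_2
Only the coefficient of s is needed; take it from each L_i and combine:
9·(-1/6) + 6·(0) + (-5)·(1/6) = -7/3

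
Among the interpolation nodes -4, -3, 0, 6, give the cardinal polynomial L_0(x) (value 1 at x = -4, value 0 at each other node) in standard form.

L_0(x) = (x + 3)x(x - 6) / [(-1)·(-4)·(-10)]
       = (x^3 - 3x^2 - 18x) / (-40)

L_0(x) = -(1/40)x^3 + (3/40)x^2 + (9/20)x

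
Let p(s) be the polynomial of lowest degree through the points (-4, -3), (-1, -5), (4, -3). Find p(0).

-77/15

Evaluate each Lagrange basis at s = 0:
L_0(0) = (1)·(-4)/[(-3)·(-8)] = -1/6
L_1(0) = (4)·(-4)/[(3)·(-5)] = 16/15
L_2(0) = (4)·(1)/[(8)·(5)] = 1/10
Sum: (-3)·(-1/6) + (-5)·(16/15) + (-3)·(1/10) = -77/15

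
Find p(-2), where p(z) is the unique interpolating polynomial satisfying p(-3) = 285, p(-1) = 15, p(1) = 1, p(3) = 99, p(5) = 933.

79

Using Newton's divided-difference form:
p[-3,-1] = (15 - 285) / (-1 - (-3)) = -135
p[-1,1] = (1 - 15) / (1 - (-1)) = -7
p[1,3] = (99 - 1) / (3 - 1) = 49
p[3,5] = (933 - 99) / (5 - 3) = 417
p[-3,-1,1] = (-7 - (-135)) / (1 - (-3)) = 32
p[-1,1,3] = (49 - (-7)) / (3 - (-1)) = 14
p[1,3,5] = (417 - 49) / (5 - 1) = 92
p[-3,-1,1,3] = (14 - 32) / (3 - (-3)) = -3
p[-1,1,3,5] = (92 - 14) / (5 - (-1)) = 13
p[-3,-1,1,3,5] = (13 - (-3)) / (5 - (-3)) = 2
p(-2) = 285 + (-135)·(1) + 32·(1)·(-1) + (-3)·(1)·(-1)·(-3) + 2·(1)·(-1)·(-3)·(-5) = 79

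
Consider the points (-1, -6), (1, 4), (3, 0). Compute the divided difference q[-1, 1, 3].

-7/4

q[-1,1] = (4 - (-6)) / (1 - (-1)) = 5
q[1,3] = (0 - 4) / (3 - 1) = -2
q[-1,1,3] = (-2 - 5) / (3 - (-1)) = -7/4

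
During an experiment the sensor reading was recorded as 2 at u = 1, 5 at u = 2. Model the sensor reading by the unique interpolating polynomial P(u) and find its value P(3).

8

Evaluate each Lagrange basis at u = 3:
L_0(3) = (1)/[(-1)] = -1
L_1(3) = (2)/[(1)] = 2
Sum: 2·(-1) + 5·(2) = 8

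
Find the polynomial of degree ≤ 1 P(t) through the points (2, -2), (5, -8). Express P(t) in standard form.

P(t) = -2t + 2

Build the Lagrange basis polynomials:
L_0(t) = (t - 5) / [-3] = -(1/3)t + 5/3
L_1(t) = (t - 2) / [3] = (1/3)t - 2/3
P(t) = (-2)·L_0 + (-8)·L_1
  (-2)·L_0(t) = (2/3)t - 10/3
  (-8)·L_1(t) = -(8/3)t + 16/3
Adding term by term: -2t + 2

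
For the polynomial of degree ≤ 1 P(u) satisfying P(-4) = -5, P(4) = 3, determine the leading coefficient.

The leading coefficient equals the top divided difference P[-4,4].
P[-4,4] = (3 - (-5)) / (4 - (-4)) = 1

1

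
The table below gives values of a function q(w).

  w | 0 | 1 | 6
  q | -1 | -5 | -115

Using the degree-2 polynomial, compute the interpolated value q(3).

Using Newton's divided-difference form:
q[0,1] = (-5 - (-1)) / (1 - 0) = -4
q[1,6] = (-115 - (-5)) / (6 - 1) = -22
q[0,1,6] = (-22 - (-4)) / (6 - 0) = -3
q(3) = -1 + (-4)·(3) + (-3)·(3)·(2) = -31

-31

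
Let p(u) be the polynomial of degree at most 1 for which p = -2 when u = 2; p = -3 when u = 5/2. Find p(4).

Evaluate each Lagrange basis at u = 4:
L_0(4) = (3/2)/[(-1/2)] = -3
L_1(4) = (2)/[(1/2)] = 4
Sum: (-2)·(-3) + (-3)·(4) = -6

-6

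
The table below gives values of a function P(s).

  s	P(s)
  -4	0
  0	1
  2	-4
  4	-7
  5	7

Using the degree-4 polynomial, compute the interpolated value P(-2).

-1043/180

Evaluate each Lagrange basis at s = -2:
L_0(-2) = (-2)·(-4)·(-6)·(-7)/[(-4)·(-6)·(-8)·(-9)] = 7/36
L_1(-2) = (2)·(-4)·(-6)·(-7)/[(4)·(-2)·(-4)·(-5)] = 21/10
L_2(-2) = (2)·(-2)·(-6)·(-7)/[(6)·(2)·(-2)·(-3)] = -7/3
L_3(-2) = (2)·(-2)·(-4)·(-7)/[(8)·(4)·(2)·(-1)] = 7/4
L_4(-2) = (2)·(-2)·(-4)·(-6)/[(9)·(5)·(3)·(1)] = -32/45
Sum: 0 + 1·(21/10) + (-4)·(-7/3) + (-7)·(7/4) + 7·(-32/45) = -1043/180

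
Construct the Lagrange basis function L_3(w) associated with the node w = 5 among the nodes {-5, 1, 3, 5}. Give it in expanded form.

L_3(w) = (w + 5)(w - 1)(w - 3) / [(10)·(4)·(2)]
       = (w^3 + w^2 - 17w + 15) / (80)

L_3(w) = (1/80)w^3 + (1/80)w^2 - (17/80)w + 3/16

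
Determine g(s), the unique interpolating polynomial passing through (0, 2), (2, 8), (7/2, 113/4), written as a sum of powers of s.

g(s) = 3s^2 - 3s + 2

Build the Lagrange basis polynomials:
L_0(s) = (s - 2)(s - 7/2) / [7] = (1/7)s^2 - (11/14)s + 1
L_1(s) = s(s - 7/2) / [-3] = -(1/3)s^2 + (7/6)s
L_2(s) = s(s - 2) / [21/4] = (4/21)s^2 - (8/21)s
g(s) = 2·L_0 + 8·L_1 + (113/4)·L_2
  2·L_0(s) = (2/7)s^2 - (11/7)s + 2
  8·L_1(s) = -(8/3)s^2 + (28/3)s
  (113/4)·L_2(s) = (113/21)s^2 - (226/21)s
Adding term by term: 3s^2 - 3s + 2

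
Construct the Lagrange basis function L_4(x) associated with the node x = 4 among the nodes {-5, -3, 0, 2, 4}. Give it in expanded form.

L_4(x) = (1/504)x^4 + (1/84)x^3 - (1/504)x^2 - (5/84)x

L_4(x) = (x + 5)(x + 3)x(x - 2) / [(9)·(7)·(4)·(2)]
       = (x^4 + 6x^3 - x^2 - 30x) / (504)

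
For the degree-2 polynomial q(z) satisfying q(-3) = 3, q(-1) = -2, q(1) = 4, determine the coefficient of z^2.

11/8

L_0(z) = (z + 1)(z - 1) / [8] = (1/8)z^2 - 1/8
L_1(z) = (z + 3)(z - 1) / [-4] = -(1/4)z^2 - (1/2)z + 3/4
L_2(z) = (z + 3)(z + 1) / [8] = (1/8)z^2 + (1/2)z + 3/8
q(z) = 3·L_0 + (-2)·L_1 + 4·L_2
Only the coefficient of z^2 is needed; take it from each L_i and combine:
3·(1/8) + (-2)·(-1/4) + 4·(1/8) = 11/8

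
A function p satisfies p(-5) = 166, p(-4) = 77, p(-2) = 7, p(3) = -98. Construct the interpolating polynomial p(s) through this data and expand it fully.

L_0(s) = (s + 4)(s + 2)(s - 3) / [-24] = -(1/24)s^3 - (1/8)s^2 + (5/12)s + 1
L_1(s) = (s + 5)(s + 2)(s - 3) / [14] = (1/14)s^3 + (2/7)s^2 - (11/14)s - 15/7
L_2(s) = (s + 5)(s + 4)(s - 3) / [-30] = -(1/30)s^3 - (1/5)s^2 + (7/30)s + 2
L_3(s) = (s + 5)(s + 4)(s + 2) / [280] = (1/280)s^3 + (11/280)s^2 + (19/140)s + 1/7
p(s) = 166·L_0 + 77·L_1 + 7·L_2 + (-98)·L_3
  166·L_0(s) = -(83/12)s^3 - (83/4)s^2 + (415/6)s + 166
  77·L_1(s) = (11/2)s^3 + 22s^2 - (121/2)s - 165
  7·L_2(s) = -(7/30)s^3 - (7/5)s^2 + (49/30)s + 14
  (-98)·L_3(s) = -(7/20)s^3 - (77/20)s^2 - (133/10)s - 14
Adding term by term: -2s^3 - 4s^2 - 3s + 1

p(s) = -2s^3 - 4s^2 - 3s + 1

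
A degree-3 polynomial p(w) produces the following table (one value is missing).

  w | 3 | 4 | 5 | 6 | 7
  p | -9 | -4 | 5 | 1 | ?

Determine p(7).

-33

The 4 known values determine p uniquely (degree ≤ 3).
L_0(7) = (3)·(2)·(1)/[(-1)·(-2)·(-3)] = -1
L_1(7) = (4)·(2)·(1)/[(1)·(-1)·(-2)] = 4
L_2(7) = (4)·(3)·(1)/[(2)·(1)·(-1)] = -6
L_3(7) = (4)·(3)·(2)/[(3)·(2)·(1)] = 4
Sum: (-9)·(-1) + (-4)·(4) + 5·(-6) + 1·(4) = -33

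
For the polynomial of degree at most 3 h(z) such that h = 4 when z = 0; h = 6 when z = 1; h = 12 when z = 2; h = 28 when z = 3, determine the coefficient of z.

2

Build the Lagrange basis polynomials:
L_0(z) = (z - 1)(z - 2)(z - 3) / [-6] = -(1/6)z^3 + z^2 - (11/6)z + 1
L_1(z) = z(z - 2)(z - 3) / [2] = (1/2)z^3 - (5/2)z^2 + 3z
L_2(z) = z(z - 1)(z - 3) / [-2] = -(1/2)z^3 + 2z^2 - (3/2)z
L_3(z) = z(z - 1)(z - 2) / [6] = (1/6)z^3 - (1/2)z^2 + (1/3)z
h(z) = 4·L_0 + 6·L_1 + 12·L_2 + 28·L_3
Only the coefficient of z is needed; take it from each L_i and combine:
4·(-11/6) + 6·(3) + 12·(-3/2) + 28·(1/3) = 2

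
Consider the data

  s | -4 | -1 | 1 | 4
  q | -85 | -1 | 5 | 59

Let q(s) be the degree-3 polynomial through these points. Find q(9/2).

663/8

L_0(9/2) = (11/2)·(7/2)·(1/2)/[(-3)·(-5)·(-8)] = -77/960
L_1(9/2) = (17/2)·(7/2)·(1/2)/[(3)·(-2)·(-5)] = 119/240
L_2(9/2) = (17/2)·(11/2)·(1/2)/[(5)·(2)·(-3)] = -187/240
L_3(9/2) = (17/2)·(11/2)·(7/2)/[(8)·(5)·(3)] = 1309/960
Sum: (-85)·(-77/960) + (-1)·(119/240) + 5·(-187/240) + 59·(1309/960) = 663/8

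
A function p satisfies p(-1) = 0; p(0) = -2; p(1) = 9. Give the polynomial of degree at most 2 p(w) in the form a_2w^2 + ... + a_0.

Build the Lagrange basis polynomials:
L_0(w) = w(w - 1) / [2] = (1/2)w^2 - (1/2)w
L_1(w) = (w + 1)(w - 1) / [-1] = -w^2 + 1
L_2(w) = (w + 1)w / [2] = (1/2)w^2 + (1/2)w
p(w) = 0·L_0 + (-2)·L_1 + 9·L_2
  0·L_0(w) = 0
  (-2)·L_1(w) = 2w^2 - 2
  9·L_2(w) = (9/2)w^2 + (9/2)w
Adding term by term: (13/2)w^2 + (9/2)w - 2

p(w) = (13/2)w^2 + (9/2)w - 2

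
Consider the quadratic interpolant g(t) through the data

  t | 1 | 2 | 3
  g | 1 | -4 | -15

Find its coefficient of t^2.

Build the Lagrange basis polynomials:
L_0(t) = (t - 2)(t - 3) / [2] = (1/2)t^2 - (5/2)t + 3
L_1(t) = (t - 1)(t - 3) / [-1] = -t^2 + 4t - 3
L_2(t) = (t - 1)(t - 2) / [2] = (1/2)t^2 - (3/2)t + 1
g(t) = 1·L_0 + (-4)·L_1 + (-15)·L_2
Only the coefficient of t^2 is needed; take it from each L_i and combine:
1·(1/2) + (-4)·(-1) + (-15)·(1/2) = -3

-3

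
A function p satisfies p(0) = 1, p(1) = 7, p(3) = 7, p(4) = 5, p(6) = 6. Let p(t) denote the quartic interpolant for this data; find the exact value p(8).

L_0(8) = (7)·(5)·(4)·(2)/[(-1)·(-3)·(-4)·(-6)] = 35/9
L_1(8) = (8)·(5)·(4)·(2)/[(1)·(-2)·(-3)·(-5)] = -32/3
L_2(8) = (8)·(7)·(4)·(2)/[(3)·(2)·(-1)·(-3)] = 224/9
L_3(8) = (8)·(7)·(5)·(2)/[(4)·(3)·(1)·(-2)] = -70/3
L_4(8) = (8)·(7)·(5)·(4)/[(6)·(5)·(3)·(2)] = 56/9
Sum: 1·(35/9) + 7·(-32/3) + 7·(224/9) + 5·(-70/3) + 6·(56/9) = 217/9

217/9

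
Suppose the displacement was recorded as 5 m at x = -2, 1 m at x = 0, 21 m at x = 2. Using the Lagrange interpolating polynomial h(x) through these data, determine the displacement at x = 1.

Evaluate each Lagrange basis at x = 1:
L_0(1) = (1)·(-1)/[(-2)·(-4)] = -1/8
L_1(1) = (3)·(-1)/[(2)·(-2)] = 3/4
L_2(1) = (3)·(1)/[(4)·(2)] = 3/8
Sum: 5·(-1/8) + 1·(3/4) + 21·(3/8) = 8

8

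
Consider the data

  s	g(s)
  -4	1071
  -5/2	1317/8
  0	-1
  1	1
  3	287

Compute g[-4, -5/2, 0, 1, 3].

4

g[-4,-5/2] = (1317/8 - 1071) / (-5/2 - (-4)) = -2417/4
g[-5/2,0] = (-1 - 1317/8) / (0 - (-5/2)) = -265/4
g[0,1] = (1 - (-1)) / (1 - 0) = 2
g[1,3] = (287 - 1) / (3 - 1) = 143
g[-4,-5/2,0] = (-265/4 - (-2417/4)) / (0 - (-4)) = 269/2
g[-5/2,0,1] = (2 - (-265/4)) / (1 - (-5/2)) = 39/2
g[0,1,3] = (143 - 2) / (3 - 0) = 47
g[-4,-5/2,0,1] = (39/2 - 269/2) / (1 - (-4)) = -23
g[-5/2,0,1,3] = (47 - 39/2) / (3 - (-5/2)) = 5
g[-4,-5/2,0,1,3] = (5 - (-23)) / (3 - (-4)) = 4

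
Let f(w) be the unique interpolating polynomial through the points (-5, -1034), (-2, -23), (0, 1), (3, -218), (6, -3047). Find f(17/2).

-93781/8

L_0(17/2) = (21/2)·(17/2)·(11/2)·(5/2)/[(-3)·(-5)·(-8)·(-11)] = 119/128
L_1(17/2) = (27/2)·(17/2)·(11/2)·(5/2)/[(3)·(-2)·(-5)·(-8)] = -1683/256
L_2(17/2) = (27/2)·(21/2)·(11/2)·(5/2)/[(5)·(2)·(-3)·(-6)] = 693/64
L_3(17/2) = (27/2)·(21/2)·(17/2)·(5/2)/[(8)·(5)·(3)·(-3)] = -1071/128
L_4(17/2) = (27/2)·(21/2)·(17/2)·(11/2)/[(11)·(8)·(6)·(3)] = 1071/256
Sum: (-1034)·(119/128) + (-23)·(-1683/256) + 1·(693/64) + (-218)·(-1071/128) + (-3047)·(1071/256) = -93781/8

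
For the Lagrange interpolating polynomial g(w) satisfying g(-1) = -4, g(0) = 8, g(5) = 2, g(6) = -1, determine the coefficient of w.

Build the Lagrange basis polynomials:
L_0(w) = w(w - 5)(w - 6) / [-42] = -(1/42)w^3 + (11/42)w^2 - (5/7)w
L_1(w) = (w + 1)(w - 5)(w - 6) / [30] = (1/30)w^3 - (1/3)w^2 + (19/30)w + 1
L_2(w) = (w + 1)w(w - 6) / [-30] = -(1/30)w^3 + (1/6)w^2 + (1/5)w
L_3(w) = (w + 1)w(w - 5) / [42] = (1/42)w^3 - (2/21)w^2 - (5/42)w
g(w) = (-4)·L_0 + 8·L_1 + 2·L_2 + (-1)·L_3
Only the coefficient of w is needed; take it from each L_i and combine:
(-4)·(-5/7) + 8·(19/30) + 2·(1/5) + (-1)·(-5/42) = 591/70

591/70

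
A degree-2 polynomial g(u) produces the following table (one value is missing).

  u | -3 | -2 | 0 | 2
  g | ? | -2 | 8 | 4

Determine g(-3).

-49/4

The 3 known values determine g uniquely (degree ≤ 2).
L_0(-3) = (-3)·(-5)/[(-2)·(-4)] = 15/8
L_1(-3) = (-1)·(-5)/[(2)·(-2)] = -5/4
L_2(-3) = (-1)·(-3)/[(4)·(2)] = 3/8
Sum: (-2)·(15/8) + 8·(-5/4) + 4·(3/8) = -49/4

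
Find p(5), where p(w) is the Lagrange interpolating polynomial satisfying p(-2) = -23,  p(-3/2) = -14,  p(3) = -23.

-79

Evaluate each Lagrange basis at w = 5:
L_0(5) = (13/2)·(2)/[(-1/2)·(-5)] = 26/5
L_1(5) = (7)·(2)/[(1/2)·(-9/2)] = -56/9
L_2(5) = (7)·(13/2)/[(5)·(9/2)] = 91/45
Sum: (-23)·(26/5) + (-14)·(-56/9) + (-23)·(91/45) = -79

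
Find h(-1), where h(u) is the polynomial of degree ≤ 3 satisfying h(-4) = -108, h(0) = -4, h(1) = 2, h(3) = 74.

Evaluate each Lagrange basis at u = -1:
L_0(-1) = (-1)·(-2)·(-4)/[(-4)·(-5)·(-7)] = 2/35
L_1(-1) = (3)·(-2)·(-4)/[(4)·(-1)·(-3)] = 2
L_2(-1) = (3)·(-1)·(-4)/[(5)·(1)·(-2)] = -6/5
L_3(-1) = (3)·(-1)·(-2)/[(7)·(3)·(2)] = 1/7
Sum: (-108)·(2/35) + (-4)·(2) + 2·(-6/5) + 74·(1/7) = -6

-6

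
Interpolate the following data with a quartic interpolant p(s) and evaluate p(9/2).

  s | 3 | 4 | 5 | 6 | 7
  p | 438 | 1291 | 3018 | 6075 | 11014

2019

L_0(9/2) = (1/2)·(-1/2)·(-3/2)·(-5/2)/[(-1)·(-2)·(-3)·(-4)] = -5/128
L_1(9/2) = (3/2)·(-1/2)·(-3/2)·(-5/2)/[(1)·(-1)·(-2)·(-3)] = 15/32
L_2(9/2) = (3/2)·(1/2)·(-3/2)·(-5/2)/[(2)·(1)·(-1)·(-2)] = 45/64
L_3(9/2) = (3/2)·(1/2)·(-1/2)·(-5/2)/[(3)·(2)·(1)·(-1)] = -5/32
L_4(9/2) = (3/2)·(1/2)·(-1/2)·(-3/2)/[(4)·(3)·(2)·(1)] = 3/128
Sum: 438·(-5/128) + 1291·(15/32) + 3018·(45/64) + 6075·(-5/32) + 11014·(3/128) = 2019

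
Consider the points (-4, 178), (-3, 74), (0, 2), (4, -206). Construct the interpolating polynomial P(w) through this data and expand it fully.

P(w) = -3w^3 - w^2 + 2

Newton's divided differences:
P[-4,-3] = (74 - 178) / (-3 - (-4)) = -104
P[-3,0] = (2 - 74) / (0 - (-3)) = -24
P[0,4] = (-206 - 2) / (4 - 0) = -52
P[-4,-3,0] = (-24 - (-104)) / (0 - (-4)) = 20
P[-3,0,4] = (-52 - (-24)) / (4 - (-3)) = -4
P[-4,-3,0,4] = (-4 - 20) / (4 - (-4)) = -3
P(w) = 178 + (-104)·(w + 4) + 20·(w + 4)(w + 3) + (-3)·(w + 4)(w + 3)w
Expanding: P(w) = -3w^3 - w^2 + 2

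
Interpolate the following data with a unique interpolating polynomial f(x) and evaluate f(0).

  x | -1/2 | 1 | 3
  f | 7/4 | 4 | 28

1

Evaluate each Lagrange basis at x = 0:
L_0(0) = (-1)·(-3)/[(-3/2)·(-7/2)] = 4/7
L_1(0) = (1/2)·(-3)/[(3/2)·(-2)] = 1/2
L_2(0) = (1/2)·(-1)/[(7/2)·(2)] = -1/14
Sum: 7/4·(4/7) + 4·(1/2) + 28·(-1/14) = 1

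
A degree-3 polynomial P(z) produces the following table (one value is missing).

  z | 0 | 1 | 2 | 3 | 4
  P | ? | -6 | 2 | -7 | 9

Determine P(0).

-73

The 4 known values determine P uniquely (degree ≤ 3).
Evaluate each Lagrange basis at z = 0:
L_0(0) = (-2)·(-3)·(-4)/[(-1)·(-2)·(-3)] = 4
L_1(0) = (-1)·(-3)·(-4)/[(1)·(-1)·(-2)] = -6
L_2(0) = (-1)·(-2)·(-4)/[(2)·(1)·(-1)] = 4
L_3(0) = (-1)·(-2)·(-3)/[(3)·(2)·(1)] = -1
Sum: (-6)·(4) + 2·(-6) + (-7)·(4) + 9·(-1) = -73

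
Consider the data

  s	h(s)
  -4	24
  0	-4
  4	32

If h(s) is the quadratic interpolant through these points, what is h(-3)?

11

Using Newton's divided-difference form:
h[-4,0] = (-4 - 24) / (0 - (-4)) = -7
h[0,4] = (32 - (-4)) / (4 - 0) = 9
h[-4,0,4] = (9 - (-7)) / (4 - (-4)) = 2
h(-3) = 24 + (-7)·(1) + 2·(1)·(-3) = 11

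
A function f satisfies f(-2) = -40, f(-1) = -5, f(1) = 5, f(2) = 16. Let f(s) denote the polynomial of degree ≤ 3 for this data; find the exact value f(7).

851

Evaluate each Lagrange basis at s = 7:
L_0(7) = (8)·(6)·(5)/[(-1)·(-3)·(-4)] = -20
L_1(7) = (9)·(6)·(5)/[(1)·(-2)·(-3)] = 45
L_2(7) = (9)·(8)·(5)/[(3)·(2)·(-1)] = -60
L_3(7) = (9)·(8)·(6)/[(4)·(3)·(1)] = 36
Sum: (-40)·(-20) + (-5)·(45) + 5·(-60) + 16·(36) = 851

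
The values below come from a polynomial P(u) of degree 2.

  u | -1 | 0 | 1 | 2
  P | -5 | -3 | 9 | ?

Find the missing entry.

31

The 3 known values determine P uniquely (degree ≤ 2).
L_0(2) = (2)·(1)/[(-1)·(-2)] = 1
L_1(2) = (3)·(1)/[(1)·(-1)] = -3
L_2(2) = (3)·(2)/[(2)·(1)] = 3
Sum: (-5)·(1) + (-3)·(-3) + 9·(3) = 31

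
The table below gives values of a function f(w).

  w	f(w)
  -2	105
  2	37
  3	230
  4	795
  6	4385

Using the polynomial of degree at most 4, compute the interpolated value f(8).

Evaluate each Lagrange basis at w = 8:
L_0(8) = (6)·(5)·(4)·(2)/[(-4)·(-5)·(-6)·(-8)] = 1/4
L_1(8) = (10)·(5)·(4)·(2)/[(4)·(-1)·(-2)·(-4)] = -25/2
L_2(8) = (10)·(6)·(4)·(2)/[(5)·(1)·(-1)·(-3)] = 32
L_3(8) = (10)·(6)·(5)·(2)/[(6)·(2)·(1)·(-2)] = -25
L_4(8) = (10)·(6)·(5)·(4)/[(8)·(4)·(3)·(2)] = 25/4
Sum: 105·(1/4) + 37·(-25/2) + 230·(32) + 795·(-25) + 4385·(25/4) = 14455

14455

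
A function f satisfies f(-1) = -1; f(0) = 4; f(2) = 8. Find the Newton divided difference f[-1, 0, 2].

-1

f[-1,0] = (4 - (-1)) / (0 - (-1)) = 5
f[0,2] = (8 - 4) / (2 - 0) = 2
f[-1,0,2] = (2 - 5) / (2 - (-1)) = -1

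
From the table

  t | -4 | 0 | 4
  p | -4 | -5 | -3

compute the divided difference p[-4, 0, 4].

3/32

p[-4,0] = (-5 - (-4)) / (0 - (-4)) = -1/4
p[0,4] = (-3 - (-5)) / (4 - 0) = 1/2
p[-4,0,4] = (1/2 - (-1/4)) / (4 - (-4)) = 3/32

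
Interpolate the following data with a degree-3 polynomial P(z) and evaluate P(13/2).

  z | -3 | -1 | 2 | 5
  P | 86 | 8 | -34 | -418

-7121/8

Using Newton's divided-difference form:
P[-3,-1] = (8 - 86) / (-1 - (-3)) = -39
P[-1,2] = (-34 - 8) / (2 - (-1)) = -14
P[2,5] = (-418 - (-34)) / (5 - 2) = -128
P[-3,-1,2] = (-14 - (-39)) / (2 - (-3)) = 5
P[-1,2,5] = (-128 - (-14)) / (5 - (-1)) = -19
P[-3,-1,2,5] = (-19 - 5) / (5 - (-3)) = -3
P(13/2) = 86 + (-39)·(19/2) + 5·(19/2)·(15/2) + (-3)·(19/2)·(15/2)·(9/2) = -7121/8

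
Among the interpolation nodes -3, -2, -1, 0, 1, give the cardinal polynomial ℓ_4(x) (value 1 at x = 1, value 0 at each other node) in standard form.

ℓ_4(x) = (1/24)x^4 + (1/4)x^3 + (11/24)x^2 + (1/4)x

ℓ_4(x) = (x + 3)(x + 2)(x + 1)x / [(4)·(3)·(2)·(1)]
       = (x^4 + 6x^3 + 11x^2 + 6x) / (24)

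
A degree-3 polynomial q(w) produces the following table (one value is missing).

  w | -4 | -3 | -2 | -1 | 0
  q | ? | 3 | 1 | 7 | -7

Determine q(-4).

The 4 known values determine q uniquely (degree ≤ 3).
L_0(-4) = (-2)·(-3)·(-4)/[(-1)·(-2)·(-3)] = 4
L_1(-4) = (-1)·(-3)·(-4)/[(1)·(-1)·(-2)] = -6
L_2(-4) = (-1)·(-2)·(-4)/[(2)·(1)·(-1)] = 4
L_3(-4) = (-1)·(-2)·(-3)/[(3)·(2)·(1)] = -1
Sum: 3·(4) + 1·(-6) + 7·(4) + (-7)·(-1) = 41

41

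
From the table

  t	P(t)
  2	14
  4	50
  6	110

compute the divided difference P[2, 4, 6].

3

P[2,4] = (50 - 14) / (4 - 2) = 18
P[4,6] = (110 - 50) / (6 - 4) = 30
P[2,4,6] = (30 - 18) / (6 - 2) = 3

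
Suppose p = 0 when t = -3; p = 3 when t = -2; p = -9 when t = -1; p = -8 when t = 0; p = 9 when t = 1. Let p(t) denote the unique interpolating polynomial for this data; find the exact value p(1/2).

L_0(1/2) = (5/2)·(3/2)·(1/2)·(-1/2)/[(-1)·(-2)·(-3)·(-4)] = -5/128
L_1(1/2) = (7/2)·(3/2)·(1/2)·(-1/2)/[(1)·(-1)·(-2)·(-3)] = 7/32
L_2(1/2) = (7/2)·(5/2)·(1/2)·(-1/2)/[(2)·(1)·(-1)·(-2)] = -35/64
L_3(1/2) = (7/2)·(5/2)·(3/2)·(-1/2)/[(3)·(2)·(1)·(-1)] = 35/32
L_4(1/2) = (7/2)·(5/2)·(3/2)·(1/2)/[(4)·(3)·(2)·(1)] = 35/128
Sum: 0 + 3·(7/32) + (-9)·(-35/64) + (-8)·(35/32) + 9·(35/128) = -91/128

-91/128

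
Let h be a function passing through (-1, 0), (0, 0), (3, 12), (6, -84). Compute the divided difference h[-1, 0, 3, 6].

-1

h[-1,0] = (0 - 0) / (0 - (-1)) = 0
h[0,3] = (12 - 0) / (3 - 0) = 4
h[3,6] = (-84 - 12) / (6 - 3) = -32
h[-1,0,3] = (4 - 0) / (3 - (-1)) = 1
h[0,3,6] = (-32 - 4) / (6 - 0) = -6
h[-1,0,3,6] = (-6 - 1) / (6 - (-1)) = -1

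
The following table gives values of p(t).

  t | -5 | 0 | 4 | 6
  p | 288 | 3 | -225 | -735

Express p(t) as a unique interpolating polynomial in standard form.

Newton's divided differences:
p[-5,0] = (3 - 288) / (0 - (-5)) = -57
p[0,4] = (-225 - 3) / (4 - 0) = -57
p[4,6] = (-735 - (-225)) / (6 - 4) = -255
p[-5,0,4] = (-57 - (-57)) / (4 - (-5)) = 0
p[0,4,6] = (-255 - (-57)) / (6 - 0) = -33
p[-5,0,4,6] = (-33 - 0) / (6 - (-5)) = -3
p(t) = 288 + (-57)·(t + 5) + (-3)·(t + 5)t(t - 4)
Expanding: p(t) = -3t^3 - 3t^2 + 3t + 3

p(t) = -3t^3 - 3t^2 + 3t + 3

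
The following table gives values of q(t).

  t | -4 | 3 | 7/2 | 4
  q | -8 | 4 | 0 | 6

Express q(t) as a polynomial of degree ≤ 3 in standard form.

Newton's divided differences:
q[-4,3] = (4 - (-8)) / (3 - (-4)) = 12/7
q[3,7/2] = (0 - 4) / (7/2 - 3) = -8
q[7/2,4] = (6 - 0) / (4 - 7/2) = 12
q[-4,3,7/2] = (-8 - 12/7) / (7/2 - (-4)) = -136/105
q[3,7/2,4] = (12 - (-8)) / (4 - 3) = 20
q[-4,3,7/2,4] = (20 - (-136/105)) / (4 - (-4)) = 559/210
q(t) = -8 + (12/7)·(t + 4) + (-136/105)·(t + 4)(t - 3) + (559/210)·(t + 4)(t - 3)(t - 7/2)
Expanding: q(t) = (559/210)t^3 - (159/20)t^2 - (17153/420)t + 631/5

q(t) = (559/210)t^3 - (159/20)t^2 - (17153/420)t + 631/5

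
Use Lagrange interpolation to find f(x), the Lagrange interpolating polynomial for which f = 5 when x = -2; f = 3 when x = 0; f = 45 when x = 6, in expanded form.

f(x) = x^2 + x + 3

Build the Lagrange basis polynomials:
L_0(x) = x(x - 6) / [16] = (1/16)x^2 - (3/8)x
L_1(x) = (x + 2)(x - 6) / [-12] = -(1/12)x^2 + (1/3)x + 1
L_2(x) = (x + 2)x / [48] = (1/48)x^2 + (1/24)x
f(x) = 5·L_0 + 3·L_1 + 45·L_2
  5·L_0(x) = (5/16)x^2 - (15/8)x
  3·L_1(x) = -(1/4)x^2 + x + 3
  45·L_2(x) = (15/16)x^2 + (15/8)x
Adding term by term: x^2 + x + 3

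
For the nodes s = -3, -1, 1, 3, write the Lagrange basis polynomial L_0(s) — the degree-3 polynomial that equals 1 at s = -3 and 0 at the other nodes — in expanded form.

L_0(s) = (s + 1)(s - 1)(s - 3) / [(-2)·(-4)·(-6)]
       = (s^3 - 3s^2 - s + 3) / (-48)

L_0(s) = -(1/48)s^3 + (1/16)s^2 + (1/48)s - 1/16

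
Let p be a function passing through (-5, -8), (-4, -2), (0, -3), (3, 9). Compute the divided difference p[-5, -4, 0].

p[-5,-4] = (-2 - (-8)) / (-4 - (-5)) = 6
p[-4,0] = (-3 - (-2)) / (0 - (-4)) = -1/4
p[-5,-4,0] = (-1/4 - 6) / (0 - (-5)) = -5/4

-5/4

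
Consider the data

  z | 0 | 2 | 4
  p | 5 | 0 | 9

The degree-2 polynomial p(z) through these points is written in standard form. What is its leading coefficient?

The leading coefficient equals the top divided difference p[0,2,4].
p[0,2] = (0 - 5) / (2 - 0) = -5/2
p[2,4] = (9 - 0) / (4 - 2) = 9/2
p[0,2,4] = (9/2 - (-5/2)) / (4 - 0) = 7/4

7/4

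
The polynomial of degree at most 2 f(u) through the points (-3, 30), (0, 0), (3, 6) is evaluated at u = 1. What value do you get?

-2

L_0(1) = (1)·(-2)/[(-3)·(-6)] = -1/9
L_1(1) = (4)·(-2)/[(3)·(-3)] = 8/9
L_2(1) = (4)·(1)/[(6)·(3)] = 2/9
Sum: 30·(-1/9) + 0 + 6·(2/9) = -2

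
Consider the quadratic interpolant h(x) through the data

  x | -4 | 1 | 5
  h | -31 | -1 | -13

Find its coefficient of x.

Build the Lagrange basis polynomials:
L_0(x) = (x - 1)(x - 5) / [45] = (1/45)x^2 - (2/15)x + 1/9
L_1(x) = (x + 4)(x - 5) / [-20] = -(1/20)x^2 + (1/20)x + 1
L_2(x) = (x + 4)(x - 1) / [36] = (1/36)x^2 + (1/12)x - 1/9
h(x) = (-31)·L_0 + (-1)·L_1 + (-13)·L_2
Only the coefficient of x is needed; take it from each L_i and combine:
(-31)·(-2/15) + (-1)·(1/20) + (-13)·(1/12) = 3

3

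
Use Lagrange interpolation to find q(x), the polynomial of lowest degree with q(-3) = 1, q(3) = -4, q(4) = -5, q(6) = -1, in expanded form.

Build the Lagrange basis polynomials:
L_0(x) = (x - 3)(x - 4)(x - 6) / [-378] = -(1/378)x^3 + (13/378)x^2 - (1/7)x + 4/21
L_1(x) = (x + 3)(x - 4)(x - 6) / [18] = (1/18)x^3 - (7/18)x^2 - (1/3)x + 4
L_2(x) = (x + 3)(x - 3)(x - 6) / [-14] = -(1/14)x^3 + (3/7)x^2 + (9/14)x - 27/7
L_3(x) = (x + 3)(x - 3)(x - 4) / [54] = (1/54)x^3 - (2/27)x^2 - (1/6)x + 2/3
q(x) = 1·L_0 + (-4)·L_1 + (-5)·L_2 + (-1)·L_3
  1·L_0(x) = -(1/378)x^3 + (13/378)x^2 - (1/7)x + 4/21
  (-4)·L_1(x) = -(2/9)x^3 + (14/9)x^2 + (4/3)x - 16
  (-5)·L_2(x) = (5/14)x^3 - (15/7)x^2 - (45/14)x + 135/7
  (-1)·L_3(x) = -(1/54)x^3 + (2/27)x^2 + (1/6)x - 2/3
Adding term by term: (43/378)x^3 - (181/378)x^2 - (13/7)x + 59/21

q(x) = (43/378)x^3 - (181/378)x^2 - (13/7)x + 59/21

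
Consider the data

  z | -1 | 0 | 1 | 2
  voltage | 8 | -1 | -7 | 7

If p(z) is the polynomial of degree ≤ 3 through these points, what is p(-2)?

Evaluate each Lagrange basis at z = -2:
L_0(-2) = (-2)·(-3)·(-4)/[(-1)·(-2)·(-3)] = 4
L_1(-2) = (-1)·(-3)·(-4)/[(1)·(-1)·(-2)] = -6
L_2(-2) = (-1)·(-2)·(-4)/[(2)·(1)·(-1)] = 4
L_3(-2) = (-1)·(-2)·(-3)/[(3)·(2)·(1)] = -1
Sum: 8·(4) + (-1)·(-6) + (-7)·(4) + 7·(-1) = 3

3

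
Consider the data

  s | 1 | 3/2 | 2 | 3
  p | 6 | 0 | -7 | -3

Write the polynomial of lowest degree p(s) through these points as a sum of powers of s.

Newton's divided differences:
p[1,3/2] = (0 - 6) / (3/2 - 1) = -12
p[3/2,2] = (-7 - 0) / (2 - 3/2) = -14
p[2,3] = (-3 - (-7)) / (3 - 2) = 4
p[1,3/2,2] = (-14 - (-12)) / (2 - 1) = -2
p[3/2,2,3] = (4 - (-14)) / (3 - 3/2) = 12
p[1,3/2,2,3] = (12 - (-2)) / (3 - 1) = 7
p(s) = 6 + (-12)·(s - 1) + (-2)·(s - 1)(s - 3/2) + 7·(s - 1)(s - 3/2)(s - 2)
Expanding: p(s) = 7s^3 - (67/2)s^2 + (77/2)s - 6

p(s) = 7s^3 - (67/2)s^2 + (77/2)s - 6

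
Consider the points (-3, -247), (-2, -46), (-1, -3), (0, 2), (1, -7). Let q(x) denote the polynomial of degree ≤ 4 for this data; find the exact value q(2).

-102

Using Newton's divided-difference form:
q[-3,-2] = (-46 - (-247)) / (-2 - (-3)) = 201
q[-2,-1] = (-3 - (-46)) / (-1 - (-2)) = 43
q[-1,0] = (2 - (-3)) / (0 - (-1)) = 5
q[0,1] = (-7 - 2) / (1 - 0) = -9
q[-3,-2,-1] = (43 - 201) / (-1 - (-3)) = -79
q[-2,-1,0] = (5 - 43) / (0 - (-2)) = -19
q[-1,0,1] = (-9 - 5) / (1 - (-1)) = -7
q[-3,-2,-1,0] = (-19 - (-79)) / (0 - (-3)) = 20
q[-2,-1,0,1] = (-7 - (-19)) / (1 - (-2)) = 4
q[-3,-2,-1,0,1] = (4 - 20) / (1 - (-3)) = -4
q(2) = -247 + 201·(5) + (-79)·(5)·(4) + 20·(5)·(4)·(3) + (-4)·(5)·(4)·(3)·(2) = -102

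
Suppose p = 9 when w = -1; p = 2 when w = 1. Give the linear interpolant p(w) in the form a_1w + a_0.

p(w) = -(7/2)w + 11/2

Build the Lagrange basis polynomials:
L_0(w) = (w - 1) / [-2] = -(1/2)w + 1/2
L_1(w) = (w + 1) / [2] = (1/2)w + 1/2
p(w) = 9·L_0 + 2·L_1
  9·L_0(w) = -(9/2)w + 9/2
  2·L_1(w) = w + 1
Adding term by term: -(7/2)w + 11/2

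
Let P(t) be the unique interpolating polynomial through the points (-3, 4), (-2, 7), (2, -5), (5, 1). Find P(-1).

863/140

Using Newton's divided-difference form:
P[-3,-2] = (7 - 4) / (-2 - (-3)) = 3
P[-2,2] = (-5 - 7) / (2 - (-2)) = -3
P[2,5] = (1 - (-5)) / (5 - 2) = 2
P[-3,-2,2] = (-3 - 3) / (2 - (-3)) = -6/5
P[-2,2,5] = (2 - (-3)) / (5 - (-2)) = 5/7
P[-3,-2,2,5] = (5/7 - (-6/5)) / (5 - (-3)) = 67/280
P(-1) = 4 + 3·(2) + (-6/5)·(2)·(1) + (67/280)·(2)·(1)·(-3) = 863/140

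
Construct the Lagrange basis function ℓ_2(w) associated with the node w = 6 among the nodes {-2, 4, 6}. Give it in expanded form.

ℓ_2(w) = (1/16)w^2 - (1/8)w - 1/2

ℓ_2(w) = (w + 2)(w - 4) / [(8)·(2)]
       = (w^2 - 2w - 8) / (16)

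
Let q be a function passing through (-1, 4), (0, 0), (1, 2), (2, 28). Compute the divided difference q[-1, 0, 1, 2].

q[-1,0] = (0 - 4) / (0 - (-1)) = -4
q[0,1] = (2 - 0) / (1 - 0) = 2
q[1,2] = (28 - 2) / (2 - 1) = 26
q[-1,0,1] = (2 - (-4)) / (1 - (-1)) = 3
q[0,1,2] = (26 - 2) / (2 - 0) = 12
q[-1,0,1,2] = (12 - 3) / (2 - (-1)) = 3

3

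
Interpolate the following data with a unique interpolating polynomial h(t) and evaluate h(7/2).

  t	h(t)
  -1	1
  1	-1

Evaluate each Lagrange basis at t = 7/2:
L_0(7/2) = (5/2)/[(-2)] = -5/4
L_1(7/2) = (9/2)/[(2)] = 9/4
Sum: 1·(-5/4) + (-1)·(9/4) = -7/2

-7/2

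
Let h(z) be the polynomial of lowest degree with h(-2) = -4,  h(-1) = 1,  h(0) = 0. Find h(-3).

L_0(-3) = (-2)·(-3)/[(-1)·(-2)] = 3
L_1(-3) = (-1)·(-3)/[(1)·(-1)] = -3
L_2(-3) = (-1)·(-2)/[(2)·(1)] = 1
Sum: (-4)·(3) + 1·(-3) + 0 = -15

-15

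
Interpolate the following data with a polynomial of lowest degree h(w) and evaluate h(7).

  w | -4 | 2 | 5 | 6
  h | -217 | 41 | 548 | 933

1466

Evaluate each Lagrange basis at w = 7:
L_0(7) = (5)·(2)·(1)/[(-6)·(-9)·(-10)] = -1/54
L_1(7) = (11)·(2)·(1)/[(6)·(-3)·(-4)] = 11/36
L_2(7) = (11)·(5)·(1)/[(9)·(3)·(-1)] = -55/27
L_3(7) = (11)·(5)·(2)/[(10)·(4)·(1)] = 11/4
Sum: (-217)·(-1/54) + 41·(11/36) + 548·(-55/27) + 933·(11/4) = 1466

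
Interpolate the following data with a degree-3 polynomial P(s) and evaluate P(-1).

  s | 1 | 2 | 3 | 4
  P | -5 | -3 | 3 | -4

Evaluate each Lagrange basis at s = -1:
L_0(-1) = (-3)·(-4)·(-5)/[(-1)·(-2)·(-3)] = 10
L_1(-1) = (-2)·(-4)·(-5)/[(1)·(-1)·(-2)] = -20
L_2(-1) = (-2)·(-3)·(-5)/[(2)·(1)·(-1)] = 15
L_3(-1) = (-2)·(-3)·(-4)/[(3)·(2)·(1)] = -4
Sum: (-5)·(10) + (-3)·(-20) + 3·(15) + (-4)·(-4) = 71

71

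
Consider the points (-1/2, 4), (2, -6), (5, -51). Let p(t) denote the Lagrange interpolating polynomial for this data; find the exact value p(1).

Evaluate each Lagrange basis at t = 1:
L_0(1) = (-1)·(-4)/[(-5/2)·(-11/2)] = 16/55
L_1(1) = (3/2)·(-4)/[(5/2)·(-3)] = 4/5
L_2(1) = (3/2)·(-1)/[(11/2)·(3)] = -1/11
Sum: 4·(16/55) + (-6)·(4/5) + (-51)·(-1/11) = 1

1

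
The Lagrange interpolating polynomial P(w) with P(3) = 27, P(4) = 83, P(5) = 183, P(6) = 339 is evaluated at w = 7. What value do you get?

563

Evaluate each Lagrange basis at w = 7:
L_0(7) = (3)·(2)·(1)/[(-1)·(-2)·(-3)] = -1
L_1(7) = (4)·(2)·(1)/[(1)·(-1)·(-2)] = 4
L_2(7) = (4)·(3)·(1)/[(2)·(1)·(-1)] = -6
L_3(7) = (4)·(3)·(2)/[(3)·(2)·(1)] = 4
Sum: 27·(-1) + 83·(4) + 183·(-6) + 339·(4) = 563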